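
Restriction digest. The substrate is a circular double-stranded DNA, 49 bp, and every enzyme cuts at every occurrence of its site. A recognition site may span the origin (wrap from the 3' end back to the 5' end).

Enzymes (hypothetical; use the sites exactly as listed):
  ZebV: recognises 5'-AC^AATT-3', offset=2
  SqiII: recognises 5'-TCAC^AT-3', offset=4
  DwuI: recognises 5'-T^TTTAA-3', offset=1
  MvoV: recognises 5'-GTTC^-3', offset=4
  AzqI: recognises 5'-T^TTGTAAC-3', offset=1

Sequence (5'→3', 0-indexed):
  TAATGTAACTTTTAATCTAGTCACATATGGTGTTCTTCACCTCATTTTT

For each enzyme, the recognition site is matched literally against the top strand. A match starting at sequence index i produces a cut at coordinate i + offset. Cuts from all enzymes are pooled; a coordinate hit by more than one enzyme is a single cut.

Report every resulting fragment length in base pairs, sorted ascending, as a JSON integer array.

Site scan:
  ZebV (ACAATT, off=2): no sites
  SqiII (TCACAT, off=4): starts [20] → cuts [24]
  DwuI (TTTTAA, off=1): starts [9, 46] → cuts [10, 47]
  MvoV (GTTC, off=4): starts [31] → cuts [35]
  AzqI (TTTGTAAC, off=1): no sites

All cut coordinates (distinct, sorted): [10, 24, 35, 47]

Fragment lengths:
  10→24: 14 bp
  24→35: 11 bp
  35→47: 12 bp
  47→10 (wrap): 49-47+10 = 12 bp

[11,12,12,14]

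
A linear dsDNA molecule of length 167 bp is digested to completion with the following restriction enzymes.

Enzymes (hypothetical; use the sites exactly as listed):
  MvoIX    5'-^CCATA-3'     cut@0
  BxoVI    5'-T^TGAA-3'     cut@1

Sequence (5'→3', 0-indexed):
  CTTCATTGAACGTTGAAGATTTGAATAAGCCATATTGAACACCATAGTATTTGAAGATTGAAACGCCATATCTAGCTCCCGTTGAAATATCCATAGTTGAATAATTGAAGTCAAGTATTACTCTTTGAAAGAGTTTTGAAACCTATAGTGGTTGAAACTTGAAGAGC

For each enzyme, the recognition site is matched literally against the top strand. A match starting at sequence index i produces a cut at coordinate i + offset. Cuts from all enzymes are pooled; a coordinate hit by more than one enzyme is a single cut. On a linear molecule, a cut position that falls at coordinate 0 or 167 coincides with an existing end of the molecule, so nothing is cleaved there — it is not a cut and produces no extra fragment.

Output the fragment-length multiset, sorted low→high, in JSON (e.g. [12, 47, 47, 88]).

[6,6,6,7,7,7,7,7,8,8,8,8,8,10,11,16,17,20]

Per-enzyme occurrences:
  MvoIX (CCATA, off=0): starts [29, 41, 65, 90] → cuts [29, 41, 65, 90]
  BxoVI (TTGAA, off=1): starts [5, 12, 20, 34, 50, 57, 81, 96, 104, 124, 135, 151, 158] → cuts [6, 13, 21, 35, 51, 58, 82, 97, 105, 125, 136, 152, 159]

Pooled cuts: [6, 13, 21, 29, 35, 41, 51, 58, 65, 82, 90, 97, 105, 125, 136, 152, 159]

Fragment lengths:
  [0,6): 6 bp
  [6,13): 7 bp
  [13,21): 8 bp
  [21,29): 8 bp
  [29,35): 6 bp
  [35,41): 6 bp
  [41,51): 10 bp
  [51,58): 7 bp
  [58,65): 7 bp
  [65,82): 17 bp
  [82,90): 8 bp
  [90,97): 7 bp
  [97,105): 8 bp
  [105,125): 20 bp
  [125,136): 11 bp
  [136,152): 16 bp
  [152,159): 7 bp
  [159,167): 8 bp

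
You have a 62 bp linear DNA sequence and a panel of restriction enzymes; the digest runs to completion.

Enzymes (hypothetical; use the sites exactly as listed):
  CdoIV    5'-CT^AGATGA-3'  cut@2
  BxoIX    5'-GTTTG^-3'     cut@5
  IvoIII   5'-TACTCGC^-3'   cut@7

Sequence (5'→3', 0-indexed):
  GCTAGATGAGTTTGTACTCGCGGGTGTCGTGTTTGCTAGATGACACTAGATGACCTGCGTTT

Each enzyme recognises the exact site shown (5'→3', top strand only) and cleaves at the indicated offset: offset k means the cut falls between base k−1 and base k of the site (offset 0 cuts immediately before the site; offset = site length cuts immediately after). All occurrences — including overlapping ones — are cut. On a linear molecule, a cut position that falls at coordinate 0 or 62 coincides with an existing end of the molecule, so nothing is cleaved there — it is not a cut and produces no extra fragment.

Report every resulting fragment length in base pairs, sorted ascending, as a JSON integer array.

Scan for sites:
  CdoIV (CTAGATGA, off=2): starts [1, 35, 45] → cuts [3, 37, 47]
  BxoIX (GTTTG, off=5): starts [9, 30] → cuts [14, 35]
  IvoIII (TACTCGC, off=7): starts [14] → cuts [21]

Pooled cuts: [3, 14, 21, 35, 37, 47]

Fragment lengths:
  [0,3): 3 bp
  [3,14): 11 bp
  [14,21): 7 bp
  [21,35): 14 bp
  [35,37): 2 bp
  [37,47): 10 bp
  [47,62): 15 bp

[2,3,7,10,11,14,15]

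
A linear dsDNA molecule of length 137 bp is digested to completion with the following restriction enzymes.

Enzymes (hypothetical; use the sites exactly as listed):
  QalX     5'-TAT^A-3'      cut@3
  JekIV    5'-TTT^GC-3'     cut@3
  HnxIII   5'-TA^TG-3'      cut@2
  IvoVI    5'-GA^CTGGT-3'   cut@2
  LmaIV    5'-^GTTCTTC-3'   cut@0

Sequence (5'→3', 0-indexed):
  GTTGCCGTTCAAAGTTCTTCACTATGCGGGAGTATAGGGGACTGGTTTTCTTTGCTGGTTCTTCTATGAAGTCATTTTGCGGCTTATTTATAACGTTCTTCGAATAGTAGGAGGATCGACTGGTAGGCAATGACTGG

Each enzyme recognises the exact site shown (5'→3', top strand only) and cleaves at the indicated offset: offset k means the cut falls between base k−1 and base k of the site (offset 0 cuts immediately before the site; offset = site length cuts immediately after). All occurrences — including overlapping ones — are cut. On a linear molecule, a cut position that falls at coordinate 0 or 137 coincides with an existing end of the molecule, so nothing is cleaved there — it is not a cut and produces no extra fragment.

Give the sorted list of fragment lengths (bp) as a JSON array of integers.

[3,4,6,9,11,11,12,12,13,13,18,25]

Site scan:
  QalX TATA/3: at [32, 88] ⇒ [35, 91]
  JekIV TTTGC/3: at [50, 75] ⇒ [53, 78]
  HnxIII TATG/2: at [22, 64] ⇒ [24, 66]
  IvoVI GACTGGT/2: at [39, 117] ⇒ [41, 119]
  LmaIV GTTCTTC/0: at [13, 57, 94] ⇒ [13, 57, 94]

All cut coordinates (distinct, sorted): [13, 24, 35, 41, 53, 57, 66, 78, 91, 94, 119]

Fragments:
  [0,13): 13 bp
  [13,24): 11 bp
  [24,35): 11 bp
  [35,41): 6 bp
  [41,53): 12 bp
  [53,57): 4 bp
  [57,66): 9 bp
  [66,78): 12 bp
  [78,91): 13 bp
  [91,94): 3 bp
  [94,119): 25 bp
  [119,137): 18 bp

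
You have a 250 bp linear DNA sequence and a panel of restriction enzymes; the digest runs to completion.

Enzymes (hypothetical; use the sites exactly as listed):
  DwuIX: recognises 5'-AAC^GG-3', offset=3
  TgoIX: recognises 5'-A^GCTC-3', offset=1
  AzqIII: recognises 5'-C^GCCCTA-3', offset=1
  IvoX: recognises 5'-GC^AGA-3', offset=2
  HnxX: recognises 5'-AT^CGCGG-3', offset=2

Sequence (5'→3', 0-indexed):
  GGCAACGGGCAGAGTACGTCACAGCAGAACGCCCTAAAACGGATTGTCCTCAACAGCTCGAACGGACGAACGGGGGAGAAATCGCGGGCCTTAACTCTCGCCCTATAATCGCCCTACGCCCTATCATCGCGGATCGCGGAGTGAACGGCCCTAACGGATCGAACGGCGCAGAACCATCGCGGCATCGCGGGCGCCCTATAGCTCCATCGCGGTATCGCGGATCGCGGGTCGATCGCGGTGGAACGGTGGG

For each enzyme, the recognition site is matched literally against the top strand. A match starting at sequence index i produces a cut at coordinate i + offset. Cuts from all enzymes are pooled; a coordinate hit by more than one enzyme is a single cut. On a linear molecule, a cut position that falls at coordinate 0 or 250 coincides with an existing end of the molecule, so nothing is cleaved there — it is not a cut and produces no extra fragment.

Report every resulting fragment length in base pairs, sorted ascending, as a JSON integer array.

[4,5,5,6,6,7,7,7,7,7,8,8,8,8,8,8,9,9,10,10,11,11,11,11,12,15,15,17]

Per-enzyme occurrences:
  DwuIX (AACGG, off=3): starts [3, 37, 60, 68, 143, 152, 161, 241] → cuts [6, 40, 63, 71, 146, 155, 164, 244]
  TgoIX (AGCTC, off=1): starts [54, 199] → cuts [55, 200]
  AzqIII (CGCCCTA, off=1): starts [29, 98, 109, 116, 191] → cuts [30, 99, 110, 117, 192]
  IvoX (GCAGA, off=2): starts [8, 23, 167] → cuts [10, 25, 169]
  HnxX (ATCGCGG, off=2): starts [80, 125, 132, 175, 183, 205, 213, 220, 231] → cuts [82, 127, 134, 177, 185, 207, 215, 222, 233]

All cut coordinates (distinct, sorted): [6, 10, 25, 30, 40, 55, 63, 71, 82, 99, 110, 117, 127, 134, 146, 155, 164, 169, 177, 185, 192, 200, 207, 215, 222, 233, 244]

Fragment lengths:
  [0,6): 6 bp
  [6,10): 4 bp
  [10,25): 15 bp
  [25,30): 5 bp
  [30,40): 10 bp
  [40,55): 15 bp
  [55,63): 8 bp
  [63,71): 8 bp
  [71,82): 11 bp
  [82,99): 17 bp
  [99,110): 11 bp
  [110,117): 7 bp
  [117,127): 10 bp
  [127,134): 7 bp
  [134,146): 12 bp
  [146,155): 9 bp
  [155,164): 9 bp
  [164,169): 5 bp
  [169,177): 8 bp
  [177,185): 8 bp
  [185,192): 7 bp
  [192,200): 8 bp
  [200,207): 7 bp
  [207,215): 8 bp
  [215,222): 7 bp
  [222,233): 11 bp
  [233,244): 11 bp
  [244,250): 6 bp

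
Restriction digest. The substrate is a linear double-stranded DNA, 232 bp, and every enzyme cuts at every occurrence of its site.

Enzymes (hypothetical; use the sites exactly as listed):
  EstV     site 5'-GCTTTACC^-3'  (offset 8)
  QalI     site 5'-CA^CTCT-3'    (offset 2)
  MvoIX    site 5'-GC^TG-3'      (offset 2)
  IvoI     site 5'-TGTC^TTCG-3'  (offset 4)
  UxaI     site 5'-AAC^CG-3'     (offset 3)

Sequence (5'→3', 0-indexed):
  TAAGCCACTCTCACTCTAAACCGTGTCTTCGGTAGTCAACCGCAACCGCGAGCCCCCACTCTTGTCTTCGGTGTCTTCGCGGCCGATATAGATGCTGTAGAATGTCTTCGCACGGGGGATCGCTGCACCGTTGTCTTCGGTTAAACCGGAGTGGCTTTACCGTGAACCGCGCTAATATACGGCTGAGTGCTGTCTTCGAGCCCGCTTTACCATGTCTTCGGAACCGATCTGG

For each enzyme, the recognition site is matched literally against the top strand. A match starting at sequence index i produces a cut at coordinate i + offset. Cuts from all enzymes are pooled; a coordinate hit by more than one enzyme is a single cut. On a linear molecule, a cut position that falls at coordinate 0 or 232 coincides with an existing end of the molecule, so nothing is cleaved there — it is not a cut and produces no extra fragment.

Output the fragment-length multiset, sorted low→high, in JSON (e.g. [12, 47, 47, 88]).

Site scan:
  EstV (GCTTTACC, off=8): starts [153, 203] → cuts [161, 211]
  QalI (CACTCT, off=2): starts [5, 11, 56] → cuts [7, 13, 58]
  MvoIX (GCTG, off=2): starts [93, 121, 181, 188] → cuts [95, 123, 183, 190]
  IvoI (TGTCTTCG, off=4): starts [23, 62, 71, 102, 131, 190, 212] → cuts [27, 66, 75, 106, 135, 194, 216]
  UxaI (AACCG, off=3): starts [18, 37, 43, 143, 164, 221] → cuts [21, 40, 46, 146, 167, 224]

All cut coordinates (distinct, sorted): [7, 13, 21, 27, 40, 46, 58, 66, 75, 95, 106, 123, 135, 146, 161, 167, 183, 190, 194, 211, 216, 224]

Fragment lengths:
  [0,7): 7 bp
  [7,13): 6 bp
  [13,21): 8 bp
  [21,27): 6 bp
  [27,40): 13 bp
  [40,46): 6 bp
  [46,58): 12 bp
  [58,66): 8 bp
  [66,75): 9 bp
  [75,95): 20 bp
  [95,106): 11 bp
  [106,123): 17 bp
  [123,135): 12 bp
  [135,146): 11 bp
  [146,161): 15 bp
  [161,167): 6 bp
  [167,183): 16 bp
  [183,190): 7 bp
  [190,194): 4 bp
  [194,211): 17 bp
  [211,216): 5 bp
  [216,224): 8 bp
  [224,232): 8 bp

[4,5,6,6,6,6,7,7,8,8,8,8,9,11,11,12,12,13,15,16,17,17,20]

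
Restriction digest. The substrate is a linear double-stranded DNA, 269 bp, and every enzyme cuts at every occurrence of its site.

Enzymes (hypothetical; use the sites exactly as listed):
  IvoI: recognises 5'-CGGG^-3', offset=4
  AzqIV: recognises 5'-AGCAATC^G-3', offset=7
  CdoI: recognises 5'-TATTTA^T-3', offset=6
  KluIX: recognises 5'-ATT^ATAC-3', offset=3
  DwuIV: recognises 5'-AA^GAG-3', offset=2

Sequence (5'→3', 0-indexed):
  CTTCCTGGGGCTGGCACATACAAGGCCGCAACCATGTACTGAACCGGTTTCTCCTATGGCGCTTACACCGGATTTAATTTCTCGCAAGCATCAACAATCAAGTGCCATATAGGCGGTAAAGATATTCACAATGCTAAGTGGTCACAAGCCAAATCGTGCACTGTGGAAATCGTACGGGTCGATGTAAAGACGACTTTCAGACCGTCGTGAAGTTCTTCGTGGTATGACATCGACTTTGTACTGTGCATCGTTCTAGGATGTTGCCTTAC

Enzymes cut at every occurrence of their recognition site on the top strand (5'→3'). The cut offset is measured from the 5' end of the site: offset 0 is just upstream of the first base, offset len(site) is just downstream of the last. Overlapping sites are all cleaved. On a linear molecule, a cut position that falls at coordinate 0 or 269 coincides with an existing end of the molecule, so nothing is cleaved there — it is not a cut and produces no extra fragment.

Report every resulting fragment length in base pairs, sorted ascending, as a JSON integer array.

[91,178]

Scan for sites:
  IvoI CGGG/4: at [174] ⇒ [178]
  AzqIV (AGCAATCG, off=7): no sites
  CdoI (TATTTAT, off=6): no sites
  KluIX (ATTATAC, off=3): no sites
  DwuIV (AAGAG, off=2): no sites

Pooled cuts: [178]

Fragments:
  [0,178): 178 bp
  [178,269): 91 bp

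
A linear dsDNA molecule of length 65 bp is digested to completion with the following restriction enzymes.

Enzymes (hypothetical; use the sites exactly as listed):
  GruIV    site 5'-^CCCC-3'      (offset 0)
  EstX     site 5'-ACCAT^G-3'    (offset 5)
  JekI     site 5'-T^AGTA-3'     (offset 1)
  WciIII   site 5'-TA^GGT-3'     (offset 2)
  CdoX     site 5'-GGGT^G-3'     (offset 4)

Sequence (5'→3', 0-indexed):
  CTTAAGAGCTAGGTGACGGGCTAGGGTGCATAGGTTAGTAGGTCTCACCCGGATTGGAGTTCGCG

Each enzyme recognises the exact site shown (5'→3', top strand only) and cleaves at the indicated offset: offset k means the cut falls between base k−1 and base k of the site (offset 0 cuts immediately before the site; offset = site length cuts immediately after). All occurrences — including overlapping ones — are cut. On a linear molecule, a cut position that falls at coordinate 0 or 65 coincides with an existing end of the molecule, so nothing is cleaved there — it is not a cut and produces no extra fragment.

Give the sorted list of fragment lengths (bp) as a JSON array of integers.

Scan for sites:
  GruIV (CCCC, off=0): no sites
  EstX (ACCATG, off=5): no sites
  JekI TAGTA/1: at [35] ⇒ [36]
  WciIII TAGGT/2: at [9, 30, 38] ⇒ [11, 32, 40]
  CdoX GGGTG/4: at [23] ⇒ [27]

All cut coordinates (distinct, sorted): [11, 27, 32, 36, 40]

Fragment lengths:
  [0,11): 11 bp
  [11,27): 16 bp
  [27,32): 5 bp
  [32,36): 4 bp
  [36,40): 4 bp
  [40,65): 25 bp

[4,4,5,11,16,25]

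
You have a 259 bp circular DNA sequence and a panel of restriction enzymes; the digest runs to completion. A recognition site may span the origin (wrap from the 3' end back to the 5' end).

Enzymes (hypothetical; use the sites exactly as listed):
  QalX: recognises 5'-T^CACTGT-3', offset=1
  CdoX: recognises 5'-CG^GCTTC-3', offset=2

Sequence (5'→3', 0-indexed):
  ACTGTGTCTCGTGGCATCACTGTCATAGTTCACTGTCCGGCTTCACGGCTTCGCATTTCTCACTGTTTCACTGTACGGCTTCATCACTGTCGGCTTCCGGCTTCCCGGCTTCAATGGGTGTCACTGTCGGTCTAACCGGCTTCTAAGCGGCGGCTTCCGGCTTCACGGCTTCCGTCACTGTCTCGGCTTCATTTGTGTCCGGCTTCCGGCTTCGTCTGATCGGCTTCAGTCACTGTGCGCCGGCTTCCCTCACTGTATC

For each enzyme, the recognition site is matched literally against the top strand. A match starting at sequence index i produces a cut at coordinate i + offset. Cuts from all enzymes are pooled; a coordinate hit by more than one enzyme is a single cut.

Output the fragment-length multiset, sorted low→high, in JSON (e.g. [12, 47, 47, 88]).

Site scan:
  QalX (TCACTGT, off=1): starts [16, 29, 59, 67, 83, 120, 174, 229, 249, 257] → cuts [17, 30, 60, 68, 84, 121, 175, 230, 250, 258]
  CdoX (CGGCTTC, off=2): starts [37, 45, 75, 90, 97, 105, 136, 150, 157, 165, 183, 199, 206, 220, 240] → cuts [39, 47, 77, 92, 99, 107, 138, 152, 159, 167, 185, 201, 208, 222, 242]

All cut coordinates (distinct, sorted): [17, 30, 39, 47, 60, 68, 77, 84, 92, 99, 107, 121, 138, 152, 159, 167, 175, 185, 201, 208, 222, 230, 242, 250, 258]

Fragment lengths:
  17→30: 13 bp
  30→39: 9 bp
  39→47: 8 bp
  47→60: 13 bp
  60→68: 8 bp
  68→77: 9 bp
  77→84: 7 bp
  84→92: 8 bp
  92→99: 7 bp
  99→107: 8 bp
  107→121: 14 bp
  121→138: 17 bp
  138→152: 14 bp
  152→159: 7 bp
  159→167: 8 bp
  167→175: 8 bp
  175→185: 10 bp
  185→201: 16 bp
  201→208: 7 bp
  208→222: 14 bp
  222→230: 8 bp
  230→242: 12 bp
  242→250: 8 bp
  250→258: 8 bp
  258→17 (wrap): 259-258+17 = 18 bp

[7,7,7,7,8,8,8,8,8,8,8,8,8,9,9,10,12,13,13,14,14,14,16,17,18]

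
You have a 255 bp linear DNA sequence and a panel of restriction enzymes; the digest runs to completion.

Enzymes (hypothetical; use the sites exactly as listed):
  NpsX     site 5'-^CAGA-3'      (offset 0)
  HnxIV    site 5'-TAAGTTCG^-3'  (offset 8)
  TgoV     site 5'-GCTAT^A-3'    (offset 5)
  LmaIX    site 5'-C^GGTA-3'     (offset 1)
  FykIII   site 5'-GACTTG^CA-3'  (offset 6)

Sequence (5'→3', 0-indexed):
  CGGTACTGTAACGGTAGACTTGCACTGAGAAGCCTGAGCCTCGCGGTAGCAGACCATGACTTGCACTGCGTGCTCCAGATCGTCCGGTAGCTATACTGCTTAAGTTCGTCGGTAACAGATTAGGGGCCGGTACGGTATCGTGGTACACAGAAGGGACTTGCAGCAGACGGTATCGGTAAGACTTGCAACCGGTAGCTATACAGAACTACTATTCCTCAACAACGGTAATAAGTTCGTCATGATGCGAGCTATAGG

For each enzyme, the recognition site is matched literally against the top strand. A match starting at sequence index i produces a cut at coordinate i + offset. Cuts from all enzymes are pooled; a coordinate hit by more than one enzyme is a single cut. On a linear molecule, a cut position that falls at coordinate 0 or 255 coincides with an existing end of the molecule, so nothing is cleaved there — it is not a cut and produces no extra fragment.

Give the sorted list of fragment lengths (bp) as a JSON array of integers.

Per-enzyme occurrences:
  NpsX CAGA/0: at [49, 75, 115, 147, 163, 200] ⇒ [49, 75, 115, 147, 163, 200]
  HnxIV TAAGTTCG/8: at [100, 228] ⇒ [108, 236]
  TgoV GCTATA/5: at [89, 194, 247] ⇒ [94, 199, 252]
  LmaIX CGGTA/1: at [0, 11, 43, 84, 109, 127, 132, 167, 173, 189, 222] ⇒ [1, 12, 44, 85, 110, 128, 133, 168, 174, 190, 223]
  FykIII GACTTGCA/6: at [16, 57, 154, 179] ⇒ [22, 63, 160, 185]

Pooled cuts: [1, 12, 22, 44, 49, 63, 75, 85, 94, 108, 110, 115, 128, 133, 147, 160, 163, 168, 174, 185, 190, 199, 200, 223, 236, 252]

Fragments:
  [0,1): 1 bp
  [1,12): 11 bp
  [12,22): 10 bp
  [22,44): 22 bp
  [44,49): 5 bp
  [49,63): 14 bp
  [63,75): 12 bp
  [75,85): 10 bp
  [85,94): 9 bp
  [94,108): 14 bp
  [108,110): 2 bp
  [110,115): 5 bp
  [115,128): 13 bp
  [128,133): 5 bp
  [133,147): 14 bp
  [147,160): 13 bp
  [160,163): 3 bp
  [163,168): 5 bp
  [168,174): 6 bp
  [174,185): 11 bp
  [185,190): 5 bp
  [190,199): 9 bp
  [199,200): 1 bp
  [200,223): 23 bp
  [223,236): 13 bp
  [236,252): 16 bp
  [252,255): 3 bp

[1,1,2,3,3,5,5,5,5,5,6,9,9,10,10,11,11,12,13,13,13,14,14,14,16,22,23]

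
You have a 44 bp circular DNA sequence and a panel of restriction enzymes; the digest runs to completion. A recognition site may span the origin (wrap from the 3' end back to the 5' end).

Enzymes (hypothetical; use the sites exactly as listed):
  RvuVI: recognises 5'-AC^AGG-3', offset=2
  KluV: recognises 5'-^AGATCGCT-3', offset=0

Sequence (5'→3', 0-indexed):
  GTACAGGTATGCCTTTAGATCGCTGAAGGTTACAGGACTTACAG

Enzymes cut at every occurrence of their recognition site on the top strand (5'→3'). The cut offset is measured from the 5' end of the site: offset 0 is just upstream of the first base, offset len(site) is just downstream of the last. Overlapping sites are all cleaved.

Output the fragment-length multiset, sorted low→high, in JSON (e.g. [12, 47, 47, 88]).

Per-enzyme occurrences:
  RvuVI ACAGG/2: at [2, 31, 40] ⇒ [4, 33, 42]
  KluV AGATCGCT/0: at [16] ⇒ [16]

Pooled cuts: [4, 16, 33, 42]

Fragment lengths:
  4→16: 12 bp
  16→33: 17 bp
  33→42: 9 bp
  42→4 (wrap): 44-42+4 = 6 bp

[6,9,12,17]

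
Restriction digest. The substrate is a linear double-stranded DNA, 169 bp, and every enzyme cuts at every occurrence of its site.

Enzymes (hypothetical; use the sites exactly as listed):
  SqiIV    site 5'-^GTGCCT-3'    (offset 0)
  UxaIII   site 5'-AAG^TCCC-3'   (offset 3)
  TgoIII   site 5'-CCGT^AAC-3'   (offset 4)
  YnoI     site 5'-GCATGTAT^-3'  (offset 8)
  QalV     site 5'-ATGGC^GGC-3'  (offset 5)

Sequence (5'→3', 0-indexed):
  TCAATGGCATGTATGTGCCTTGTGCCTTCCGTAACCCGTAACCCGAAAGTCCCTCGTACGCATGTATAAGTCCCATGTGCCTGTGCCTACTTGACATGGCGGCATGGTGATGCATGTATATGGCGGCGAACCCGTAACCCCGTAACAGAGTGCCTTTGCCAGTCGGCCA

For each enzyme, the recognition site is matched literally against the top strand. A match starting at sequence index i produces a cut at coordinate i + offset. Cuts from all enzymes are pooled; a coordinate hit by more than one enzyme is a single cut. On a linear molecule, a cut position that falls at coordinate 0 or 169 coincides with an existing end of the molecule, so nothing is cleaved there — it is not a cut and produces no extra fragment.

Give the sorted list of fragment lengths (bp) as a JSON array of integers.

Scan for sites:
  SqiIV (GTGCCT, off=0): starts [14, 21, 76, 82, 149] → cuts [14, 21, 76, 82, 149]
  UxaIII (AAGTCCC, off=3): starts [46, 67] → cuts [49, 70]
  TgoIII (CCGTAAC, off=4): starts [28, 35, 131, 139] → cuts [32, 39, 135, 143]
  YnoI (GCATGTAT, off=8): starts [6, 59, 111] → cuts [14, 67, 119]
  QalV (ATGGCGGC, off=5): starts [95, 119] → cuts [100, 124]

Pooled cuts: [14, 21, 32, 39, 49, 67, 70, 76, 82, 100, 119, 124, 135, 143, 149]

Fragments:
  [0,14): 14 bp
  [14,21): 7 bp
  [21,32): 11 bp
  [32,39): 7 bp
  [39,49): 10 bp
  [49,67): 18 bp
  [67,70): 3 bp
  [70,76): 6 bp
  [76,82): 6 bp
  [82,100): 18 bp
  [100,119): 19 bp
  [119,124): 5 bp
  [124,135): 11 bp
  [135,143): 8 bp
  [143,149): 6 bp
  [149,169): 20 bp

[3,5,6,6,6,7,7,8,10,11,11,14,18,18,19,20]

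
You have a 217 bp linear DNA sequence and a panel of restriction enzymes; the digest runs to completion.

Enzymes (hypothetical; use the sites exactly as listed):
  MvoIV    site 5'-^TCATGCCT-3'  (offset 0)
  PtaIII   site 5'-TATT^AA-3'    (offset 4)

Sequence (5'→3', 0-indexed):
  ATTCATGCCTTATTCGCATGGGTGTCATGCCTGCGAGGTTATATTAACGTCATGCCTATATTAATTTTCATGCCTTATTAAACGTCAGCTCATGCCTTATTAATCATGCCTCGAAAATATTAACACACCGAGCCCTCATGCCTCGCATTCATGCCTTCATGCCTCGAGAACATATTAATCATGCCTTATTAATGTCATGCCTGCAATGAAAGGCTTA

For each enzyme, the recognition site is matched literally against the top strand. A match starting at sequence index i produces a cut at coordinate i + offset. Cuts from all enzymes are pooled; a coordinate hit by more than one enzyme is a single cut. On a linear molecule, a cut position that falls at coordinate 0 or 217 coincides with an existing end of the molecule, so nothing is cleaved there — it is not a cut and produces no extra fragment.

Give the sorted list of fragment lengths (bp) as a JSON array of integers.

Per-enzyme occurrences:
  MvoIV (TCATGCCT, off=0): starts [2, 24, 49, 67, 89, 103, 135, 148, 156, 178, 194] → cuts [2, 24, 49, 67, 89, 103, 135, 148, 156, 178, 194]
  PtaIII (TATTAA, off=4): starts [41, 58, 75, 97, 117, 172, 186] → cuts [45, 62, 79, 101, 121, 176, 190]

Pooled cuts: [2, 24, 45, 49, 62, 67, 79, 89, 101, 103, 121, 135, 148, 156, 176, 178, 190, 194]

Fragment lengths:
  [0,2): 2 bp
  [2,24): 22 bp
  [24,45): 21 bp
  [45,49): 4 bp
  [49,62): 13 bp
  [62,67): 5 bp
  [67,79): 12 bp
  [79,89): 10 bp
  [89,101): 12 bp
  [101,103): 2 bp
  [103,121): 18 bp
  [121,135): 14 bp
  [135,148): 13 bp
  [148,156): 8 bp
  [156,176): 20 bp
  [176,178): 2 bp
  [178,190): 12 bp
  [190,194): 4 bp
  [194,217): 23 bp

[2,2,2,4,4,5,8,10,12,12,12,13,13,14,18,20,21,22,23]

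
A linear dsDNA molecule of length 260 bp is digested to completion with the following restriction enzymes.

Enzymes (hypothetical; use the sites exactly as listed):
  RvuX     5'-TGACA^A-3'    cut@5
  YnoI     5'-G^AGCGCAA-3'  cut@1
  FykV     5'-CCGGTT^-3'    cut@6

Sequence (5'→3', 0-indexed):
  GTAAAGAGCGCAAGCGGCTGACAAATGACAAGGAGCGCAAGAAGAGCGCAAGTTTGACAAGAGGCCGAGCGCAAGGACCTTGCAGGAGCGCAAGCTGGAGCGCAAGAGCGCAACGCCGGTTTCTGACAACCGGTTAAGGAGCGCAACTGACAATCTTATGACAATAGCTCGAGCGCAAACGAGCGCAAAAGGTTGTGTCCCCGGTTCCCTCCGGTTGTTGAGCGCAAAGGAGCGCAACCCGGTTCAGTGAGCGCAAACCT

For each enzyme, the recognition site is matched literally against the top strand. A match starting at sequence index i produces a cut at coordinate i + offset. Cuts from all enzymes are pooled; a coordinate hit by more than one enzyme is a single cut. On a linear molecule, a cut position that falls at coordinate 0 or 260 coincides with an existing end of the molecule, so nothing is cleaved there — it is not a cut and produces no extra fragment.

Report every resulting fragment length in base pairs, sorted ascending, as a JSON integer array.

[3,4,4,5,6,7,7,7,8,8,8,10,10,10,11,11,11,12,13,14,15,15,17,19,25]

Scan for sites:
  RvuX TGACAA/5: at [18, 25, 54, 123, 147, 158] ⇒ [23, 30, 59, 128, 152, 163]
  YnoI GAGCGCAA/1: at [5, 32, 43, 66, 85, 97, 105, 138, 170, 180, 219, 229, 248] ⇒ [6, 33, 44, 67, 86, 98, 106, 139, 171, 181, 220, 230, 249]
  FykV CCGGTT/6: at [115, 129, 200, 210, 238] ⇒ [121, 135, 206, 216, 244]

All cut coordinates (distinct, sorted): [6, 23, 30, 33, 44, 59, 67, 86, 98, 106, 121, 128, 135, 139, 152, 163, 171, 181, 206, 216, 220, 230, 244, 249]

Fragment lengths:
  [0,6): 6 bp
  [6,23): 17 bp
  [23,30): 7 bp
  [30,33): 3 bp
  [33,44): 11 bp
  [44,59): 15 bp
  [59,67): 8 bp
  [67,86): 19 bp
  [86,98): 12 bp
  [98,106): 8 bp
  [106,121): 15 bp
  [121,128): 7 bp
  [128,135): 7 bp
  [135,139): 4 bp
  [139,152): 13 bp
  [152,163): 11 bp
  [163,171): 8 bp
  [171,181): 10 bp
  [181,206): 25 bp
  [206,216): 10 bp
  [216,220): 4 bp
  [220,230): 10 bp
  [230,244): 14 bp
  [244,249): 5 bp
  [249,260): 11 bp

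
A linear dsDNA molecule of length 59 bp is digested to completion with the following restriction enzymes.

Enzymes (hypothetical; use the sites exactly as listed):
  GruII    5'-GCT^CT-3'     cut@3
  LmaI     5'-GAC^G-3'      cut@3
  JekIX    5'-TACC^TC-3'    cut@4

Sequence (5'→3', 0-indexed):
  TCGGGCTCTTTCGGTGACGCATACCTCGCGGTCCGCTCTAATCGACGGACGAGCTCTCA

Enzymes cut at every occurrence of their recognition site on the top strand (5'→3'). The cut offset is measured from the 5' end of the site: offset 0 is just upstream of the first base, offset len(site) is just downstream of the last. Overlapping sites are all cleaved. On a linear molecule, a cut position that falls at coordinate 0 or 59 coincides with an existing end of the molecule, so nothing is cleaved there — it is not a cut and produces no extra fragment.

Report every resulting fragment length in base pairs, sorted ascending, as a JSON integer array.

Per-enzyme occurrences:
  GruII GCTCT/3: at [4, 34, 52] ⇒ [7, 37, 55]
  LmaI GACG/3: at [15, 43, 47] ⇒ [18, 46, 50]
  JekIX TACCTC/4: at [21] ⇒ [25]

All cut coordinates (distinct, sorted): [7, 18, 25, 37, 46, 50, 55]

Fragments:
  [0,7): 7 bp
  [7,18): 11 bp
  [18,25): 7 bp
  [25,37): 12 bp
  [37,46): 9 bp
  [46,50): 4 bp
  [50,55): 5 bp
  [55,59): 4 bp

[4,4,5,7,7,9,11,12]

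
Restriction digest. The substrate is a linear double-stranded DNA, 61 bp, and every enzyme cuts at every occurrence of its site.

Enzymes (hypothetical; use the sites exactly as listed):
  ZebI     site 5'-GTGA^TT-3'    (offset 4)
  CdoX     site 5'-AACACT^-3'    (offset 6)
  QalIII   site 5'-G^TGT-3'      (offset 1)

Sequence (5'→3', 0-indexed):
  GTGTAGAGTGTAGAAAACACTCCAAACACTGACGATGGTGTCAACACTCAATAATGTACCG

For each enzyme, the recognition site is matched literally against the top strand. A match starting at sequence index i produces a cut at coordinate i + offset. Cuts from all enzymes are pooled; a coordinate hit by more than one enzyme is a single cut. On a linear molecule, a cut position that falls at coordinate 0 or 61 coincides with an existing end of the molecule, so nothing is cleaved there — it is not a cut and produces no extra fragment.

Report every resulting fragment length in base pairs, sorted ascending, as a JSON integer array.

[1,7,8,9,10,13,13]

Scan for sites:
  ZebI (GTGATT, off=4): no sites
  CdoX AACACT/6: at [15, 24, 42] ⇒ [21, 30, 48]
  QalIII GTGT/1: at [0, 7, 37] ⇒ [1, 8, 38]

Pooled cuts: [1, 8, 21, 30, 38, 48]

Fragment lengths:
  [0,1): 1 bp
  [1,8): 7 bp
  [8,21): 13 bp
  [21,30): 9 bp
  [30,38): 8 bp
  [38,48): 10 bp
  [48,61): 13 bp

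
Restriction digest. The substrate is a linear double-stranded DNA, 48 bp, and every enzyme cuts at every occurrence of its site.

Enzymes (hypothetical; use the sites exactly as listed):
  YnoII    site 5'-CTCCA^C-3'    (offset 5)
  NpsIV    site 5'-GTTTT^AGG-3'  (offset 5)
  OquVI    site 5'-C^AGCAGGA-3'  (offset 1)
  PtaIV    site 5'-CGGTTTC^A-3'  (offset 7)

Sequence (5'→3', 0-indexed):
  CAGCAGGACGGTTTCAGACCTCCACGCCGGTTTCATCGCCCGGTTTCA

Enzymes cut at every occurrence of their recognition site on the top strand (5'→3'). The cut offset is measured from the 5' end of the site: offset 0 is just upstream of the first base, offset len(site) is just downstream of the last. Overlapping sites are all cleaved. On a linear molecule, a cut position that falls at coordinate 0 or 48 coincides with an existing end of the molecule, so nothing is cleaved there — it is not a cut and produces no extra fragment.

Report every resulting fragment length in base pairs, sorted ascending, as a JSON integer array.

[1,1,9,10,13,14]

Site scan:
  YnoII (CTCCAC, off=5): starts [19] → cuts [24]
  NpsIV (GTTTTAGG, off=5): no sites
  OquVI (CAGCAGGA, off=1): starts [0] → cuts [1]
  PtaIV (CGGTTTCA, off=7): starts [8, 27, 40] → cuts [15, 34, 47]

Pooled cuts: [1, 15, 24, 34, 47]

Fragment lengths:
  [0,1): 1 bp
  [1,15): 14 bp
  [15,24): 9 bp
  [24,34): 10 bp
  [34,47): 13 bp
  [47,48): 1 bp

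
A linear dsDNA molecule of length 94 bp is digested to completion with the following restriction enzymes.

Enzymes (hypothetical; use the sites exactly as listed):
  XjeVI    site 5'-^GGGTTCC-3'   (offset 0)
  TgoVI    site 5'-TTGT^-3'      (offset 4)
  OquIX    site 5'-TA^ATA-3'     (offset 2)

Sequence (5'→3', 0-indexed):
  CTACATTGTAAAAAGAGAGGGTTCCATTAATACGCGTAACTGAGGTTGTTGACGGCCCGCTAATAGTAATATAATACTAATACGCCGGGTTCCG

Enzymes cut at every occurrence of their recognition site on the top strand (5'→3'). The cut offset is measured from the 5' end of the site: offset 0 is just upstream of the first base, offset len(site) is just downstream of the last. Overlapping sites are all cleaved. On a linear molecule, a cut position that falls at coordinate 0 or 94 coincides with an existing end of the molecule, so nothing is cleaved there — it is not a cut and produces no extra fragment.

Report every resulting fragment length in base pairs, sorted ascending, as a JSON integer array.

[5,6,6,7,8,9,9,11,13,20]

Site scan:
  XjeVI (GGGTTCC, off=0): starts [18, 86] → cuts [18, 86]
  TgoVI (TTGT, off=4): starts [5, 45] → cuts [9, 49]
  OquIX (TAATA, off=2): starts [27, 60, 66, 71, 77] → cuts [29, 62, 68, 73, 79]

All cut coordinates (distinct, sorted): [9, 18, 29, 49, 62, 68, 73, 79, 86]

Fragments:
  [0,9): 9 bp
  [9,18): 9 bp
  [18,29): 11 bp
  [29,49): 20 bp
  [49,62): 13 bp
  [62,68): 6 bp
  [68,73): 5 bp
  [73,79): 6 bp
  [79,86): 7 bp
  [86,94): 8 bp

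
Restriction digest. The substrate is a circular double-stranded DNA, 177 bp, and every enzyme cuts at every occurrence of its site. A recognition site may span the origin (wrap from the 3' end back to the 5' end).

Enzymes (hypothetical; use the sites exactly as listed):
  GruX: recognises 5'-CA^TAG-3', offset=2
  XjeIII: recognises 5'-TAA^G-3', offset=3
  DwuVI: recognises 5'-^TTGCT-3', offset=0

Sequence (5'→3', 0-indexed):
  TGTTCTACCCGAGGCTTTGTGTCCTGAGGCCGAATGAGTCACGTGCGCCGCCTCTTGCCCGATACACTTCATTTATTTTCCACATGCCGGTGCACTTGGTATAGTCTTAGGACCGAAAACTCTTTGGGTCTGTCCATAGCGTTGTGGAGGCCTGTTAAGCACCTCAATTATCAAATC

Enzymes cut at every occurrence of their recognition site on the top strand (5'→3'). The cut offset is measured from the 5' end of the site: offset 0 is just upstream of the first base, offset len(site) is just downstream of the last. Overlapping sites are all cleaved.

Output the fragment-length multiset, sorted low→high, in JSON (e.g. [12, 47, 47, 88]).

Site scan:
  GruX (CATAG, off=2): starts [134] → cuts [136]
  XjeIII (TAAG, off=3): starts [155] → cuts [158]
  DwuVI (TTGCT, off=0): no sites

All cut coordinates (distinct, sorted): [136, 158]

Fragment lengths:
  136→158: 22 bp
  158→136 (wrap): 177-158+136 = 155 bp

[22,155]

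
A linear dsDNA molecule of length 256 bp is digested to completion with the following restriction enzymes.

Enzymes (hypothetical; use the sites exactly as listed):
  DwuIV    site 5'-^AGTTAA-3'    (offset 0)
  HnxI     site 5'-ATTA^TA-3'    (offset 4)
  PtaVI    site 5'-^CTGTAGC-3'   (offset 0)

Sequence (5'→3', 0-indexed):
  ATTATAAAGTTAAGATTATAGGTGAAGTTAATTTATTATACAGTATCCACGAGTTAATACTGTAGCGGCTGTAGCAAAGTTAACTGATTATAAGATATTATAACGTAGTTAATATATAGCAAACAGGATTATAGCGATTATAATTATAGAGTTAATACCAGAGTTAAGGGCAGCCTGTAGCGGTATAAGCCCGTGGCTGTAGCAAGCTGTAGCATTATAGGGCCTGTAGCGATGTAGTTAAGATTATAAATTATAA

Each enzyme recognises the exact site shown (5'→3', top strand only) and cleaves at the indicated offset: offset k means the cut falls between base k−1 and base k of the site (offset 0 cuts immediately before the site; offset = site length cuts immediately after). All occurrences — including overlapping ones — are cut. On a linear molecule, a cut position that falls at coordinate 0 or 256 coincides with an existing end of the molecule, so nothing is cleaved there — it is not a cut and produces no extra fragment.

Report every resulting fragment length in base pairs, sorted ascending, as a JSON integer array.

[3,3,3,4,6,6,6,7,7,8,9,9,9,10,10,11,11,11,12,12,13,13,13,13,22,25]

Site scan:
  DwuIV AGTTAA/0: at [7, 25, 51, 77, 106, 149, 161, 235] ⇒ [7, 25, 51, 77, 106, 149, 161, 235]
  HnxI ATTATA/4: at [0, 14, 34, 86, 96, 127, 136, 142, 213, 242, 249] ⇒ [4, 18, 38, 90, 100, 131, 140, 146, 217, 246, 253]
  PtaVI CTGTAGC/0: at [59, 68, 174, 196, 206, 223] ⇒ [59, 68, 174, 196, 206, 223]

All cut coordinates (distinct, sorted): [4, 7, 18, 25, 38, 51, 59, 68, 77, 90, 100, 106, 131, 140, 146, 149, 161, 174, 196, 206, 217, 223, 235, 246, 253]

Fragments:
  [0,4): 4 bp
  [4,7): 3 bp
  [7,18): 11 bp
  [18,25): 7 bp
  [25,38): 13 bp
  [38,51): 13 bp
  [51,59): 8 bp
  [59,68): 9 bp
  [68,77): 9 bp
  [77,90): 13 bp
  [90,100): 10 bp
  [100,106): 6 bp
  [106,131): 25 bp
  [131,140): 9 bp
  [140,146): 6 bp
  [146,149): 3 bp
  [149,161): 12 bp
  [161,174): 13 bp
  [174,196): 22 bp
  [196,206): 10 bp
  [206,217): 11 bp
  [217,223): 6 bp
  [223,235): 12 bp
  [235,246): 11 bp
  [246,253): 7 bp
  [253,256): 3 bp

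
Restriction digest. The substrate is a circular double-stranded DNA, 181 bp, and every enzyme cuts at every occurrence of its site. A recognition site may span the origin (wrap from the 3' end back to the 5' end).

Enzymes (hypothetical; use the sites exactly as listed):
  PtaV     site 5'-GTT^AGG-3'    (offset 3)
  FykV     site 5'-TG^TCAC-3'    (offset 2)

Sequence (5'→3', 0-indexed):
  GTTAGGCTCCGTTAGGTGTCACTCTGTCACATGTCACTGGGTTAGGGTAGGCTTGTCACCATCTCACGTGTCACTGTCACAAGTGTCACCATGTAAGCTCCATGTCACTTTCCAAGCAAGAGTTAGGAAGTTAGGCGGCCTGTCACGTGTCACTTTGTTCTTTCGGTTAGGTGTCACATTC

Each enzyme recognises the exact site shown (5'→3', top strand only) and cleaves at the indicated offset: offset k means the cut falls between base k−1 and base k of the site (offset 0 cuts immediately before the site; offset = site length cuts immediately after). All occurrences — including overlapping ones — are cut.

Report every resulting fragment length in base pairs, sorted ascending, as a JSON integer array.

Per-enzyme occurrences:
  PtaV (GTTAGG, off=3): starts [0, 10, 40, 121, 129, 165] → cuts [3, 13, 43, 124, 132, 168]
  FykV (TGTCAC, off=2): starts [16, 24, 31, 53, 68, 74, 83, 102, 140, 147, 171] → cuts [18, 26, 33, 55, 70, 76, 85, 104, 142, 149, 173]

All cut coordinates (distinct, sorted): [3, 13, 18, 26, 33, 43, 55, 70, 76, 85, 104, 124, 132, 142, 149, 168, 173]

Fragment lengths:
  3→13: 10 bp
  13→18: 5 bp
  18→26: 8 bp
  26→33: 7 bp
  33→43: 10 bp
  43→55: 12 bp
  55→70: 15 bp
  70→76: 6 bp
  76→85: 9 bp
  85→104: 19 bp
  104→124: 20 bp
  124→132: 8 bp
  132→142: 10 bp
  142→149: 7 bp
  149→168: 19 bp
  168→173: 5 bp
  173→3 (wrap): 181-173+3 = 11 bp

[5,5,6,7,7,8,8,9,10,10,10,11,12,15,19,19,20]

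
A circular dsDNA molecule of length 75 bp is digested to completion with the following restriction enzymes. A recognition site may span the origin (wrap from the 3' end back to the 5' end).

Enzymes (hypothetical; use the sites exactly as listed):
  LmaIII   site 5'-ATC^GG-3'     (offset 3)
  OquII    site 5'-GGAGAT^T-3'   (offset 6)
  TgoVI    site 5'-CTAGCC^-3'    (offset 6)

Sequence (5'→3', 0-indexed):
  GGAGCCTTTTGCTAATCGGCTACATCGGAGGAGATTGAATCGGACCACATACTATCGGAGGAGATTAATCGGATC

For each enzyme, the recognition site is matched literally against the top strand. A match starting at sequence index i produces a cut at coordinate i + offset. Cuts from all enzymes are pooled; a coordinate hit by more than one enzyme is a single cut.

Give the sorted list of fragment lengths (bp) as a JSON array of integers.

Per-enzyme occurrences:
  LmaIII (ATCGG, off=3): starts [14, 23, 38, 53, 67, 72] → cuts [0, 17, 26, 41, 56, 70]
  OquII (GGAGATT, off=6): starts [29, 59] → cuts [35, 65]
  TgoVI (CTAGCC, off=6): no sites

All cut coordinates (distinct, sorted): [0, 17, 26, 35, 41, 56, 65, 70]

Fragment lengths:
  0→17: 17 bp
  17→26: 9 bp
  26→35: 9 bp
  35→41: 6 bp
  41→56: 15 bp
  56→65: 9 bp
  65→70: 5 bp
  70→0 (wrap): 75-70+0 = 5 bp

[5,5,6,9,9,9,15,17]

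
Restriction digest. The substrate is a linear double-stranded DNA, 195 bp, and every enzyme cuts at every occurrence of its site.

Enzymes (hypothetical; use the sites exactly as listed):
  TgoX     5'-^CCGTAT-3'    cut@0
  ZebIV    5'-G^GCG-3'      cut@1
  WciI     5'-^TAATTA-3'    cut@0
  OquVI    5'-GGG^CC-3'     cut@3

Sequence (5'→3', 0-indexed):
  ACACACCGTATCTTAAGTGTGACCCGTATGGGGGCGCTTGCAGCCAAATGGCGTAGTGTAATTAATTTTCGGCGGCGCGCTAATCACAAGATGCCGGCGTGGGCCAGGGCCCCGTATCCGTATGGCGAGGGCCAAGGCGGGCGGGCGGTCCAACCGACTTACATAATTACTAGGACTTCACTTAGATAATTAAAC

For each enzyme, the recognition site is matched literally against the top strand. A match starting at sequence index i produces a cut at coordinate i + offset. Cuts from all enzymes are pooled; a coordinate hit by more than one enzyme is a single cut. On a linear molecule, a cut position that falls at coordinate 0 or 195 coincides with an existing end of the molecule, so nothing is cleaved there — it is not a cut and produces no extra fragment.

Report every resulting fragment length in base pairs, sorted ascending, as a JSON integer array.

Per-enzyme occurrences:
  TgoX (CCGTAT, off=0): starts [5, 23, 111, 117] → cuts [5, 23, 111, 117]
  ZebIV (GGCG, off=1): starts [32, 49, 70, 73, 95, 123, 135, 139, 143] → cuts [33, 50, 71, 74, 96, 124, 136, 140, 144]
  WciI (TAATTA, off=0): starts [58, 163, 186] → cuts [58, 163, 186]
  OquVI (GGGCC, off=3): starts [100, 106, 128] → cuts [103, 109, 131]

All cut coordinates (distinct, sorted): [5, 23, 33, 50, 58, 71, 74, 96, 103, 109, 111, 117, 124, 131, 136, 140, 144, 163, 186]

Fragments:
  [0,5): 5 bp
  [5,23): 18 bp
  [23,33): 10 bp
  [33,50): 17 bp
  [50,58): 8 bp
  [58,71): 13 bp
  [71,74): 3 bp
  [74,96): 22 bp
  [96,103): 7 bp
  [103,109): 6 bp
  [109,111): 2 bp
  [111,117): 6 bp
  [117,124): 7 bp
  [124,131): 7 bp
  [131,136): 5 bp
  [136,140): 4 bp
  [140,144): 4 bp
  [144,163): 19 bp
  [163,186): 23 bp
  [186,195): 9 bp

[2,3,4,4,5,5,6,6,7,7,7,8,9,10,13,17,18,19,22,23]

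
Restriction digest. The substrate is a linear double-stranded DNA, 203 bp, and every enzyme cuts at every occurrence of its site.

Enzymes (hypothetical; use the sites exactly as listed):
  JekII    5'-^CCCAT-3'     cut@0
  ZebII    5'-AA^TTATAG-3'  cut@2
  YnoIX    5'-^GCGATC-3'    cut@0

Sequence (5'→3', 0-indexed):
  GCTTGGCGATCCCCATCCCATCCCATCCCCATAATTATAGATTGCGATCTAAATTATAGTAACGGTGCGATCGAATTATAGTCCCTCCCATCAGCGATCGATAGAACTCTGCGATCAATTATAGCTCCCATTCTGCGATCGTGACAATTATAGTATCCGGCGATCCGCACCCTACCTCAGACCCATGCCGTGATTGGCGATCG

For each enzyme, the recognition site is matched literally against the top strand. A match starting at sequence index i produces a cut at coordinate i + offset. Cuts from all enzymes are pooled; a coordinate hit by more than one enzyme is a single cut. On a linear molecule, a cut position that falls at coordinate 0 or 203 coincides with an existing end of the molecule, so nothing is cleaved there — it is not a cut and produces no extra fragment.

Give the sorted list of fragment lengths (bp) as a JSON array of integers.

Per-enzyme occurrences:
  JekII (CCCAT, off=0): starts [11, 16, 21, 27, 86, 126, 181] → cuts [11, 16, 21, 27, 86, 126, 181]
  ZebII (AATTATAG, off=2): starts [32, 51, 73, 116, 145] → cuts [34, 53, 75, 118, 147]
  YnoIX (GCGATC, off=0): starts [5, 43, 66, 93, 110, 134, 159, 196] → cuts [5, 43, 66, 93, 110, 134, 159, 196]

Pooled cuts: [5, 11, 16, 21, 27, 34, 43, 53, 66, 75, 86, 93, 110, 118, 126, 134, 147, 159, 181, 196]

Fragment lengths:
  [0,5): 5 bp
  [5,11): 6 bp
  [11,16): 5 bp
  [16,21): 5 bp
  [21,27): 6 bp
  [27,34): 7 bp
  [34,43): 9 bp
  [43,53): 10 bp
  [53,66): 13 bp
  [66,75): 9 bp
  [75,86): 11 bp
  [86,93): 7 bp
  [93,110): 17 bp
  [110,118): 8 bp
  [118,126): 8 bp
  [126,134): 8 bp
  [134,147): 13 bp
  [147,159): 12 bp
  [159,181): 22 bp
  [181,196): 15 bp
  [196,203): 7 bp

[5,5,5,6,6,7,7,7,8,8,8,9,9,10,11,12,13,13,15,17,22]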